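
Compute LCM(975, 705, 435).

975 = 3 · 5² · 13; 705 = 3 · 5 · 47; 435 = 3 · 5 · 29
lcm takes max exponent of each prime: 3 · 5² · 13 · 29 · 47 = 1328925

1328925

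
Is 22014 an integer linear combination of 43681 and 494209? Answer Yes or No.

gcd(43681, 494209): 494209 = 11·43681 + 13718; 43681 = 3·13718 + 2527; 13718 = 5·2527 + 1083; 2527 = 2·1083 + 361; 1083 = 3·361 + 0 → 361
361 does not divide 22014, so a solution does not exist.

No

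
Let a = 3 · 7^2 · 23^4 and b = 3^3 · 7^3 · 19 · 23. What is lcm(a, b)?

max exponent per prime: 3^3 · 7^3 · 19 · 23^4 = 49240542519

49240542519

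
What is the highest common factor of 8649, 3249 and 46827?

gcd(8649, 3249): 8649 = 2·3249 + 2151; 3249 = 1·2151 + 1098; 2151 = 1·1098 + 1053; 1098 = 1·1053 + 45; 1053 = 23·45 + 18; 45 = 2·18 + 9; 18 = 2·9 + 0 → 9
gcd(9, 46827): 46827 = 5203·9 + 0 → 9

9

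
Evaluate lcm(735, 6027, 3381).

735 = 3 · 5 · 7²; 6027 = 3 · 7² · 41; 3381 = 3 · 7² · 23
lcm takes max exponent of each prime: 3 · 5 · 7² · 23 · 41 = 693105

693105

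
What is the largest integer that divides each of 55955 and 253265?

5

55955 = 5 · 19² · 31
253265 = 5 · 37³
Common: 5 = 5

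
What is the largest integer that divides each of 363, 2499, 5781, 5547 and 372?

3

gcd(363, 2499): 2499 = 6·363 + 321; 363 = 1·321 + 42; 321 = 7·42 + 27; 42 = 1·27 + 15; 27 = 1·15 + 12; 15 = 1·12 + 3; 12 = 4·3 + 0 → 3
gcd(3, 5781): 5781 = 1927·3 + 0 → 3
gcd(3, 5547): 5547 = 1849·3 + 0 → 3
gcd(3, 372): 372 = 124·3 + 0 → 3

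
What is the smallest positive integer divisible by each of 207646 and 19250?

gcd first: 207646 = 10·19250 + 15146; 19250 = 1·15146 + 4104; 15146 = 3·4104 + 2834; 4104 = 1·2834 + 1270; 2834 = 2·1270 + 294; 1270 = 4·294 + 94; 294 = 3·94 + 12; 94 = 7·12 + 10; 12 = 1·10 + 2; 10 = 5·2 + 0 → gcd = 2
lcm = 207646·19250/gcd = 3997185500/2 = 1998592750

1998592750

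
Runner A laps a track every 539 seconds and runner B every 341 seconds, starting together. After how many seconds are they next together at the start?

16709

gcd first: 539 = 1·341 + 198; 341 = 1·198 + 143; 198 = 1·143 + 55; 143 = 2·55 + 33; 55 = 1·33 + 22; 33 = 1·22 + 11; 22 = 2·11 + 0 → gcd = 11
lcm = 539·341/gcd = 183799/11 = 16709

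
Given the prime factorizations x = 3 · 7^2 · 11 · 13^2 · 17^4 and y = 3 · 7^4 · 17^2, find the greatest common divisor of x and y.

42483

min exponent per shared prime: 3 · 7^2 · 17^2 = 42483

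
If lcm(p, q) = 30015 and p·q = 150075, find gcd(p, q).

5

From gcd × lcm = pq: gcd = 150075 / 30015 = 5.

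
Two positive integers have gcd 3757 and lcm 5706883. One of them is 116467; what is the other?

Using pq = gcd(p,q)·lcm(p,q) = 3757·5706883 = 21440759431, we get q = 21440759431/116467 = 184093.

184093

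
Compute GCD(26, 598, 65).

13

26 = 2 · 13; 598 = 2 · 13 · 23; 65 = 5 · 13
gcd takes min exponent of each prime: 13 = 13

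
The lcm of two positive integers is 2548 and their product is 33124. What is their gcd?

13

gcd·lcm = product, so gcd = 33124/2548 = 13.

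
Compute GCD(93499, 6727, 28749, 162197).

7

gcd(93499, 6727): 93499 = 13·6727 + 6048; 6727 = 1·6048 + 679; 6048 = 8·679 + 616; 679 = 1·616 + 63; 616 = 9·63 + 49; 63 = 1·49 + 14; 49 = 3·14 + 7; 14 = 2·7 + 0 → 7
gcd(7, 28749): 28749 = 4107·7 + 0 → 7
gcd(7, 162197): 162197 = 23171·7 + 0 → 7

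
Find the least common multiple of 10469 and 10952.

114656488

10469 = 19² · 29; 10952 = 2³ · 37²
max exponents: 2³ · 19² · 29 · 37² = 114656488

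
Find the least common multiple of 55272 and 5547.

102197928

55272 = 2³ · 3 · 7² · 47; 5547 = 3 · 43²
max exponents: 2³ · 3 · 7² · 43² · 47 = 102197928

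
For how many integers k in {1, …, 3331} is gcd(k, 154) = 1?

154 = 2·7·11. Inclusion–exclusion on these primes:
3331 − ⌊3331/2⌋ − ⌊3331/7⌋ − ⌊3331/11⌋ + ⌊3331/14⌋ + ⌊3331/22⌋ + ⌊3331/77⌋ − ⌊3331/154⌋ = 1299

1299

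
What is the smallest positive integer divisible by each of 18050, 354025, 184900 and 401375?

18050 = 2 · 5² · 19²; 354025 = 5² · 7² · 17²; 184900 = 2² · 5² · 43²; 401375 = 5³ · 13² · 19
lcm takes max exponent of each prime: 2² · 5³ · 7² · 13² · 17² · 19² · 43² = 798720341100500

798720341100500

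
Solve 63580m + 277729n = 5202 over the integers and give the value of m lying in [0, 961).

gcd(63580, 277729) = 289 (Euclid: 277729 = 4·63580 + 23409; 63580 = 2·23409 + 16762; 23409 = 1·16762 + 6647; 16762 = 2·6647 + 3468; 6647 = 1·3468 + 3179; 3468 = 1·3179 + 289; 3179 = 11·289 + 0), and 289 | 5202.
Extended Euclid: 63580·(83) + 277729·(-19) = 289. Scale by 18: m₀ = 1494.
General solution m = m₀ + 961t; reducing mod 961 gives m = 533 (and n = -122).

533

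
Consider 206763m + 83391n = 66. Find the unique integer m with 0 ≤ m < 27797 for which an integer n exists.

16148

Euclid: 206763 = 2·83391 + 39981; 83391 = 2·39981 + 3429; 39981 = 11·3429 + 2262; 3429 = 1·2262 + 1167; 2262 = 1·1167 + 1095; 1167 = 1·1095 + 72; 1095 = 15·72 + 15; 72 = 4·15 + 12; 15 = 1·12 + 3; 12 = 4·3 + 0 → gcd = 3; 66 = 3·22.
Back-substitution yields 206763·(5788) + 83391·(-14351) = 3, so one solution is m = 5788·22 = 127336, n = -14351·22 = -315722.
Solutions in m differ by 83391/3 = 27797; the one in [0, 27797) is 127336 mod 27797 = 16148.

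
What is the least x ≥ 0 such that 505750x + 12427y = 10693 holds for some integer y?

17

Reduce mod 12427: 505750x ≡ 10693 (mod 12427). With g = gcd(505750, 12427) = 289 dividing 10693, divide through: 1750x ≡ 37 (mod 43).
Since gcd(1750, 43) = 1, x ≡ 37·(1750)⁻¹ ≡ 17 (mod 43). Smallest non-negative: 17.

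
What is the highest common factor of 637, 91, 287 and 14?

637 = 7² · 13; 91 = 7 · 13; 287 = 7 · 41; 14 = 2 · 7
gcd takes min exponent of each prime: 7 = 7

7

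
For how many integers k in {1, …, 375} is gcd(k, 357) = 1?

Prime factors of 357: 3, 7, 17. Count integers ≤ 375 divisible by none of them.
By inclusion–exclusion: 375 − ⌊375/3⌋ − ⌊375/7⌋ − ⌊375/17⌋ + ⌊375/21⌋ + ⌊375/51⌋ + ⌊375/119⌋ − ⌊375/357⌋ = 201.

201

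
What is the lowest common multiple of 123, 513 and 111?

778221

123 = 3 · 41; 513 = 3³ · 19; 111 = 3 · 37
lcm takes max exponent of each prime: 3³ · 19 · 37 · 41 = 778221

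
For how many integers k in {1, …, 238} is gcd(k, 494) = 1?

104

494 = 2·13·19. Inclusion–exclusion on these primes:
238 − ⌊238/2⌋ − ⌊238/13⌋ − ⌊238/19⌋ + ⌊238/26⌋ + ⌊238/38⌋ + ⌊238/247⌋ − ⌊238/494⌋ = 104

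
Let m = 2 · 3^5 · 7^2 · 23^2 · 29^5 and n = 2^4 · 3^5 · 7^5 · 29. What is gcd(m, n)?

690606

min exponent per shared prime: 2 · 3^5 · 7^2 · 29 = 690606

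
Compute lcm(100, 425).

1700

100 = 2² · 5²; 425 = 5² · 17
max exponents: 2² · 5² · 17 = 1700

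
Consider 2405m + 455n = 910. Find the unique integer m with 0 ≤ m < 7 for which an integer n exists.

0

Euclid: 2405 = 5·455 + 130; 455 = 3·130 + 65; 130 = 2·65 + 0 → gcd = 65; 910 = 65·14.
Back-substitution yields 2405·(-3) + 455·(16) = 65, so one solution is m = -3·14 = -42, n = 16·14 = 224.
Solutions in m differ by 455/65 = 7; the one in [0, 7) is -42 mod 7 = 0.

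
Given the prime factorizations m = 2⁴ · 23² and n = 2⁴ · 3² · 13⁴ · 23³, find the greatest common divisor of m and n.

8464

min exponent per shared prime: 2⁴ · 23² = 8464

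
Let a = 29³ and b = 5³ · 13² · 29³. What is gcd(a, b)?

24389

min exponent per shared prime: 29³ = 24389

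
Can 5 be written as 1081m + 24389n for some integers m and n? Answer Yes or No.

By Bézout, 1081m + 24389n = 5 has integer solutions iff gcd(1081, 24389) | 5.
Euclid: 24389 = 22·1081 + 607; 1081 = 1·607 + 474; 607 = 1·474 + 133; 474 = 3·133 + 75; 133 = 1·75 + 58; 75 = 1·58 + 17; 58 = 3·17 + 7; 17 = 2·7 + 3; 7 = 2·3 + 1; 3 = 3·1 + 0. gcd = 1; 5 mod 1 = 0. Yes.

Yes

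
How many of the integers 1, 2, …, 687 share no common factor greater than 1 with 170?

259

170 = 2·5·17. Inclusion–exclusion on these primes:
687 − ⌊687/2⌋ − ⌊687/5⌋ − ⌊687/17⌋ + ⌊687/10⌋ + ⌊687/34⌋ + ⌊687/85⌋ − ⌊687/170⌋ = 259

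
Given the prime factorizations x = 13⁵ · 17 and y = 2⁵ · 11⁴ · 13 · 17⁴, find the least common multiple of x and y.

max exponent per prime: 2⁵ · 11⁴ · 13⁵ · 17⁴ = 14528914432082336

14528914432082336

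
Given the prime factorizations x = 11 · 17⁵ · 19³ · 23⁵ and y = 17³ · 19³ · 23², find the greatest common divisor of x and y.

17826383243

min exponent per shared prime: 17³ · 19³ · 23² = 17826383243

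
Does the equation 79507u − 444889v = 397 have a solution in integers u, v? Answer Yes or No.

Yes

gcd(79507, 444889): 444889 = 5·79507 + 47354; 79507 = 1·47354 + 32153; 47354 = 1·32153 + 15201; 32153 = 2·15201 + 1751; 15201 = 8·1751 + 1193; 1751 = 1·1193 + 558; 1193 = 2·558 + 77; 558 = 7·77 + 19; 77 = 4·19 + 1; 19 = 19·1 + 0 → 1
1 divides 397, so a solution exists.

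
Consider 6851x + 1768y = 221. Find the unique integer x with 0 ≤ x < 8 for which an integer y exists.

7

Reduce mod 1768: 6851x ≡ 221 (mod 1768). With g = gcd(6851, 1768) = 221 dividing 221, divide through: 31x ≡ 1 (mod 8).
Since gcd(31, 8) = 1, x ≡ 1·(31)⁻¹ ≡ 7 (mod 8). Smallest non-negative: 7.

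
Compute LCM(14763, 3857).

gcd first: 14763 = 3·3857 + 3192; 3857 = 1·3192 + 665; 3192 = 4·665 + 532; 665 = 1·532 + 133; 532 = 4·133 + 0 → gcd = 133
lcm = 14763·3857/gcd = 56940891/133 = 428127

428127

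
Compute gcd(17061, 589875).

363

17061 = 3 · 11² · 47
589875 = 3 · 5³ · 11² · 13
Common: 3 · 11² = 363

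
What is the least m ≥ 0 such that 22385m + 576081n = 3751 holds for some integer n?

Euclid: 576081 = 25·22385 + 16456; 22385 = 1·16456 + 5929; 16456 = 2·5929 + 4598; 5929 = 1·4598 + 1331; 4598 = 3·1331 + 605; 1331 = 2·605 + 121; 605 = 5·121 + 0 → gcd = 121; 3751 = 121·31.
Back-substitution yields 22385·(875) + 576081·(-34) = 121, so one solution is m = 875·31 = 27125, n = -34·31 = -1054.
Solutions in m differ by 576081/121 = 4761; the one in [0, 4761) is 27125 mod 4761 = 3320.

3320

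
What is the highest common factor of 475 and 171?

475 = 5² · 19
171 = 3² · 19
Common: 19 = 19

19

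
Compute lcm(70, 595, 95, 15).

lcm(70, 595) = 70·595/gcd = 41650/35 = 1190
lcm(1190, 95) = 1190·95/gcd = 113050/5 = 22610
lcm(22610, 15) = 22610·15/gcd = 339150/5 = 67830

67830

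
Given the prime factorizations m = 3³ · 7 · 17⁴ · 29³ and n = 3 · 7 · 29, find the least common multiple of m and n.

384991803441

max exponent per prime: 3³ · 7 · 17⁴ · 29³ = 384991803441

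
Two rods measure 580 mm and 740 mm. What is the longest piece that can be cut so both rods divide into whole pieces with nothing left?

20

Euclid: 740 = 1·580 + 160; 580 = 3·160 + 100; 160 = 1·100 + 60; 100 = 1·60 + 40; 60 = 1·40 + 20; 40 = 2·20 + 0. Last nonzero remainder: 20.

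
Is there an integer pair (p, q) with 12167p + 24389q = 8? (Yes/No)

Yes

By Bézout, 12167p + 24389q = 8 has integer solutions iff gcd(12167, 24389) | 8.
Euclid: 24389 = 2·12167 + 55; 12167 = 221·55 + 12; 55 = 4·12 + 7; 12 = 1·7 + 5; 7 = 1·5 + 2; 5 = 2·2 + 1; 2 = 2·1 + 0. gcd = 1; 8 mod 1 = 0. Yes.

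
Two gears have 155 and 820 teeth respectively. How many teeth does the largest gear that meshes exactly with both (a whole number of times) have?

Euclid: 820 = 5·155 + 45; 155 = 3·45 + 20; 45 = 2·20 + 5; 20 = 4·5 + 0. Last nonzero remainder: 5.

5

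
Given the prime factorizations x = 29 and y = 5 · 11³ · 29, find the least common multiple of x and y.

max exponent per prime: 5 · 11³ · 29 = 192995

192995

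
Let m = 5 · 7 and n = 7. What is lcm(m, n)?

35

max exponent per prime: 5 · 7 = 35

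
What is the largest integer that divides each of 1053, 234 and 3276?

117

gcd(1053, 234): 1053 = 4·234 + 117; 234 = 2·117 + 0 → 117
gcd(117, 3276): 3276 = 28·117 + 0 → 117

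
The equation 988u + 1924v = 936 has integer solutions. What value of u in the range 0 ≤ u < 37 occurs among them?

Reduce mod 1924: 988u ≡ 936 (mod 1924). With g = gcd(988, 1924) = 52 dividing 936, divide through: 19u ≡ 18 (mod 37).
Since gcd(19, 37) = 1, u ≡ 18·(19)⁻¹ ≡ 36 (mod 37). Smallest non-negative: 36.

36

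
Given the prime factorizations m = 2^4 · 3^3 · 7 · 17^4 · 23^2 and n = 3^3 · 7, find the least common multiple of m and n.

max exponent per prime: 2^4 · 3^3 · 7 · 17^4 · 23^2 = 133608209616

133608209616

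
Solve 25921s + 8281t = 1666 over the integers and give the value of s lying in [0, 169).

Reduce mod 8281: 25921s ≡ 1666 (mod 8281). With g = gcd(25921, 8281) = 49 dividing 1666, divide through: 529s ≡ 34 (mod 169).
Since gcd(529, 169) = 1, s ≡ 34·(529)⁻¹ ≡ 63 (mod 169). Smallest non-negative: 63.

63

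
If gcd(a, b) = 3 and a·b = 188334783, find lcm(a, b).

gcd·lcm = product, so lcm = 188334783/3 = 62778261.

62778261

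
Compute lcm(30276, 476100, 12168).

30276 = 2² · 3² · 29²; 476100 = 2² · 3² · 5² · 23²; 12168 = 2³ · 3² · 13²
lcm takes max exponent of each prime: 2³ · 3² · 5² · 13² · 23² · 29² = 135335233800

135335233800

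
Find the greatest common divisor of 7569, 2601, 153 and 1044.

7569 = 3² · 29²; 2601 = 3² · 17²; 153 = 3² · 17; 1044 = 2² · 3² · 29
gcd takes min exponent of each prime: 3² = 9

9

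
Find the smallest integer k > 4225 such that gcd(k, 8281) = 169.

4394

Multiples of 169 above 4225: 169·26, 169·27, … . Need the cofactor coprime to 8281/169 = 49.
Checking s = 26, 27, … the first with gcd(s, 49) = 1 is s = 26, giving 4394.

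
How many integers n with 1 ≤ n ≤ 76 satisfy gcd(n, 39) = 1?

39 = 3·13. Inclusion–exclusion on these primes:
76 − ⌊76/3⌋ − ⌊76/13⌋ + ⌊76/39⌋ = 47

47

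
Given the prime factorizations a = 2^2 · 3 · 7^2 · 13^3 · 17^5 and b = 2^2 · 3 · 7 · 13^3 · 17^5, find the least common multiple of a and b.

1834222387452

max exponent per prime: 2^2 · 3 · 7^2 · 13^3 · 17^5 = 1834222387452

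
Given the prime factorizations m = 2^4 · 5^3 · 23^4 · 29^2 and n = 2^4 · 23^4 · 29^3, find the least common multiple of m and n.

13650084298000

max exponent per prime: 2^4 · 5^3 · 23^4 · 29^3 = 13650084298000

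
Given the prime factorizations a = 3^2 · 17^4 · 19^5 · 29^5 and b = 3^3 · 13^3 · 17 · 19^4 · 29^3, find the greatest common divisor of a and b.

486295026957

min exponent per shared prime: 3^2 · 17 · 19^4 · 29^3 = 486295026957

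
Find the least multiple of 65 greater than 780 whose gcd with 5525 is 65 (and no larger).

5525 = 65·85. Any x with gcd(x, 5525) = 65 is a multiple of 65, say 65s, with s coprime to 85.
Need s > 780/65, so s ≥ 13. First s ≥ 13 with gcd(s, 85) = 1 is s = 13. Thus x = 65·13 = 845.

845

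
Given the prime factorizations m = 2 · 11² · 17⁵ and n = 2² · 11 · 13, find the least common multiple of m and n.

8933740244

max exponent per prime: 2² · 11² · 13 · 17⁵ = 8933740244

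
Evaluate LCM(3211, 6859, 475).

3211 = 13² · 19; 6859 = 19³; 475 = 5² · 19
lcm takes max exponent of each prime: 5² · 13² · 19³ = 28979275

28979275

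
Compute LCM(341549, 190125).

gcd first: 341549 = 1·190125 + 151424; 190125 = 1·151424 + 38701; 151424 = 3·38701 + 35321; 38701 = 1·35321 + 3380; 35321 = 10·3380 + 1521; 3380 = 2·1521 + 338; 1521 = 4·338 + 169; 338 = 2·169 + 0 → gcd = 169
lcm = 341549·190125/gcd = 64937003625/169 = 384242625

384242625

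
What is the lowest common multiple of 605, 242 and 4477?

44770

605 = 5 · 11²; 242 = 2 · 11²; 4477 = 11² · 37
lcm takes max exponent of each prime: 2 · 5 · 11² · 37 = 44770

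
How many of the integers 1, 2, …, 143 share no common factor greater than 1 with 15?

77

Prime factors of 15: 3, 5. Count integers ≤ 143 divisible by none of them.
By inclusion–exclusion: 143 − ⌊143/3⌋ − ⌊143/5⌋ + ⌊143/15⌋ = 77.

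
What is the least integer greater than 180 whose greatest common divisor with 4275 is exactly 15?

Multiples of 15 above 180: 15·13, 15·14, … . Need the cofactor coprime to 4275/15 = 285.
Checking s = 13, 14, … the first with gcd(s, 285) = 1 is s = 13, giving 195.

195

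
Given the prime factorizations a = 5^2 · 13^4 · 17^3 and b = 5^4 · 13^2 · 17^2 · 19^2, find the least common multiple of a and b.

31659743545625

max exponent per prime: 5^4 · 13^4 · 17^3 · 19^2 = 31659743545625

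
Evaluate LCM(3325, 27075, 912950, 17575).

13477880850

lcm(3325, 27075) = 3325·27075/gcd = 90024375/475 = 189525
lcm(189525, 912950) = 189525·912950/gcd = 173026848750/475 = 364267050
lcm(364267050, 17575) = 364267050·17575/gcd = 6401993403750/475 = 13477880850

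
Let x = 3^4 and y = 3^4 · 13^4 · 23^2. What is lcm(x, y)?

max exponent per prime: 3^4 · 13^4 · 23^2 = 1223810289

1223810289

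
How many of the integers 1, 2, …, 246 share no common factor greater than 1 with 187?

211

187 = 11·17. Inclusion–exclusion on these primes:
246 − ⌊246/11⌋ − ⌊246/17⌋ + ⌊246/187⌋ = 211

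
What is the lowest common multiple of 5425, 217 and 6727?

168175

5425 = 5² · 7 · 31; 217 = 7 · 31; 6727 = 7 · 31²
lcm takes max exponent of each prime: 5² · 7 · 31² = 168175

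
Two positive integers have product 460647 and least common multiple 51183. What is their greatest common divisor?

From gcd × lcm = mn: gcd = 460647 / 51183 = 9.

9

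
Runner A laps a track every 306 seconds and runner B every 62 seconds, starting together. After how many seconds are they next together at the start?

gcd first: 306 = 4·62 + 58; 62 = 1·58 + 4; 58 = 14·4 + 2; 4 = 2·2 + 0 → gcd = 2
lcm = 306·62/gcd = 18972/2 = 9486

9486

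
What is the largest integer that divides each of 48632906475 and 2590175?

Euclid: 48632906475 = 18775·2590175 + 2370850; 2590175 = 1·2370850 + 219325; 2370850 = 10·219325 + 177600; 219325 = 1·177600 + 41725; 177600 = 4·41725 + 10700; 41725 = 3·10700 + 9625; 10700 = 1·9625 + 1075; 9625 = 8·1075 + 1025; 1075 = 1·1025 + 50; 1025 = 20·50 + 25; 50 = 2·25 + 0. Last nonzero remainder: 25.

25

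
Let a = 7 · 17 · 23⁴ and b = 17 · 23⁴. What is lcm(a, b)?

33301079

max exponent per prime: 7 · 17 · 23⁴ = 33301079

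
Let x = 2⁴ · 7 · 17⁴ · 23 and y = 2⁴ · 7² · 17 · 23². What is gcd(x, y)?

min exponent per shared prime: 2⁴ · 7 · 17 · 23 = 43792

43792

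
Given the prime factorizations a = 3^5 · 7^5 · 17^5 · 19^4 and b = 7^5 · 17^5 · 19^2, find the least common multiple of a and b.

755710548607741797

max exponent per prime: 3^5 · 7^5 · 17^5 · 19^4 = 755710548607741797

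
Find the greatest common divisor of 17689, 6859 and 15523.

361

17689 = 7² · 19²; 6859 = 19³; 15523 = 19² · 43
gcd takes min exponent of each prime: 19² = 361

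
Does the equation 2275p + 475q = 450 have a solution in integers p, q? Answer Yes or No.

gcd(2275, 475): 2275 = 4·475 + 375; 475 = 1·375 + 100; 375 = 3·100 + 75; 100 = 1·75 + 25; 75 = 3·25 + 0 → 25
25 divides 450, so a solution exists.

Yes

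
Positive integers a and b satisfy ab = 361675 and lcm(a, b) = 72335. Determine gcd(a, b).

gcd·lcm = product, so gcd = 361675/72335 = 5.

5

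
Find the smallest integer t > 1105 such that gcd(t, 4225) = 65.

4225 = 65·65. Any t with gcd(t, 4225) = 65 is a multiple of 65, say 65s, with s coprime to 65.
Need s > 1105/65, so s ≥ 18. First s ≥ 18 with gcd(s, 65) = 1 is s = 18. Thus t = 65·18 = 1170.

1170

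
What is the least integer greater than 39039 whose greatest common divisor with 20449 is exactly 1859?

42757

20449 = 1859·11. Any k with gcd(k, 20449) = 1859 is a multiple of 1859, say 1859s, with s coprime to 11.
Need s > 39039/1859, so s ≥ 22. First s ≥ 22 with gcd(s, 11) = 1 is s = 23. Thus k = 1859·23 = 42757.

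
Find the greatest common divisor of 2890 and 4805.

2890 = 2 · 5 · 17²
4805 = 5 · 31²
Common: 5 = 5

5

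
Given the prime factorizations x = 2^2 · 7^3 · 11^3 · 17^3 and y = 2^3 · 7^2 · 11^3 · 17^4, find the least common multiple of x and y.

305040741544

max exponent per prime: 2^3 · 7^3 · 11^3 · 17^4 = 305040741544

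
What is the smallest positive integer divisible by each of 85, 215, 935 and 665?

5347265

lcm(85, 215) = 85·215/gcd = 18275/5 = 3655
lcm(3655, 935) = 3655·935/gcd = 3417425/85 = 40205
lcm(40205, 665) = 40205·665/gcd = 26736325/5 = 5347265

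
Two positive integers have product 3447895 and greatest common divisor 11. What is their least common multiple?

gcd·lcm = product, so lcm = 3447895/11 = 313445.

313445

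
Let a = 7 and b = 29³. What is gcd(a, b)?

1

min exponent per shared prime: (none) = 1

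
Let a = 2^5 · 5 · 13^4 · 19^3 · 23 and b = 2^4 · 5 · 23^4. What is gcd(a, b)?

min exponent per shared prime: 2^4 · 5 · 23 = 1840

1840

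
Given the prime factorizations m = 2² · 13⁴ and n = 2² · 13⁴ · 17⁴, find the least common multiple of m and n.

9541773124

max exponent per prime: 2² · 13⁴ · 17⁴ = 9541773124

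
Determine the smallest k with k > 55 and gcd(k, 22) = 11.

22 = 11·2. Any k with gcd(k, 22) = 11 is a multiple of 11, say 11s, with s coprime to 2.
Need s > 55/11, so s ≥ 6. First s ≥ 6 with gcd(s, 2) = 1 is s = 7. Thus k = 11·7 = 77.

77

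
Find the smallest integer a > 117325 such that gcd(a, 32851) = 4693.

Multiples of 4693 above 117325: 4693·26, 4693·27, … . Need the cofactor coprime to 32851/4693 = 7.
Checking s = 26, 27, … the first with gcd(s, 7) = 1 is s = 26, giving 122018.

122018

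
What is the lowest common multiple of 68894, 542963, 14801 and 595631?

1172668686211778

68894 = 2 · 7² · 19 · 37; 542963 = 17 · 19 · 41²; 14801 = 19² · 41; 595631 = 19 · 23 · 29 · 47
lcm takes max exponent of each prime: 2 · 7² · 17 · 19² · 23 · 29 · 37 · 41² · 47 = 1172668686211778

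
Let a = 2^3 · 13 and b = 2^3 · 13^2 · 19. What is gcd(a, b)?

104

min exponent per shared prime: 2^3 · 13 = 104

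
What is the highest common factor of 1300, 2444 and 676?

52

gcd(1300, 2444): 2444 = 1·1300 + 1144; 1300 = 1·1144 + 156; 1144 = 7·156 + 52; 156 = 3·52 + 0 → 52
gcd(52, 676): 676 = 13·52 + 0 → 52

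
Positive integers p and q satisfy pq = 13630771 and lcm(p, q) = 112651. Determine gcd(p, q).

gcd·lcm = product, so gcd = 13630771/112651 = 121.

121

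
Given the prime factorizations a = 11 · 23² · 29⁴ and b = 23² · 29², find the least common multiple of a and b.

4115668139

max exponent per prime: 11 · 23² · 29⁴ = 4115668139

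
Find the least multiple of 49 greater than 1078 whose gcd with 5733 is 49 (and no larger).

1127

Multiples of 49 above 1078: 49·23, 49·24, … . Need the cofactor coprime to 5733/49 = 117.
Checking s = 23, 24, … the first with gcd(s, 117) = 1 is s = 23, giving 1127.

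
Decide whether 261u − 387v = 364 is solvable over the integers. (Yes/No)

No

gcd(261, 387): 387 = 1·261 + 126; 261 = 2·126 + 9; 126 = 14·9 + 0 → 9
9 does not divide 364, so a solution does not exist.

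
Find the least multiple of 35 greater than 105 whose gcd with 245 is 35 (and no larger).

Multiples of 35 above 105: 35·4, 35·5, … . Need the cofactor coprime to 245/35 = 7.
Checking s = 4, 5, … the first with gcd(s, 7) = 1 is s = 4, giving 140.

140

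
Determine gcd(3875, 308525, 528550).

gcd(3875, 308525): 308525 = 79·3875 + 2400; 3875 = 1·2400 + 1475; 2400 = 1·1475 + 925; 1475 = 1·925 + 550; 925 = 1·550 + 375; 550 = 1·375 + 175; 375 = 2·175 + 25; 175 = 7·25 + 0 → 25
gcd(25, 528550): 528550 = 21142·25 + 0 → 25

25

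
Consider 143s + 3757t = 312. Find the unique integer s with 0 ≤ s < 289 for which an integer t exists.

Reduce mod 3757: 143s ≡ 312 (mod 3757). With g = gcd(143, 3757) = 13 dividing 312, divide through: 11s ≡ 24 (mod 289).
Since gcd(11, 289) = 1, s ≡ 24·(11)⁻¹ ≡ 81 (mod 289). Smallest non-negative: 81.

81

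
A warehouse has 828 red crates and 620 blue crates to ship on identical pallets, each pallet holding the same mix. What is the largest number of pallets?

4

828 = 2² · 3² · 23
620 = 2² · 5 · 31
Common: 2² = 4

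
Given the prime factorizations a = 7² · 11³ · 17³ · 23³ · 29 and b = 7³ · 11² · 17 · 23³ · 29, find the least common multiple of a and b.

791408017416247

max exponent per prime: 7³ · 11³ · 17³ · 23³ · 29 = 791408017416247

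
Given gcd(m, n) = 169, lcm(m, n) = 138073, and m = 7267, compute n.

3211

m·n = gcd·lcm = 169·138073 = 23334337, so n = 23334337/7267 = 3211.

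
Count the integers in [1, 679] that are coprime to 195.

Prime factors of 195: 3, 5, 13. Count integers ≤ 679 divisible by none of them.
By inclusion–exclusion: 679 − ⌊679/3⌋ − ⌊679/5⌋ − ⌊679/13⌋ + ⌊679/15⌋ + ⌊679/39⌋ + ⌊679/65⌋ − ⌊679/195⌋ = 335.

335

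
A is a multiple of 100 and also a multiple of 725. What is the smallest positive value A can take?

2900

100 = 2² · 5²; 725 = 5² · 29
max exponents: 2² · 5² · 29 = 2900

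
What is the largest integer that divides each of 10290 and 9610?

10

10290 = 2 · 3 · 5 · 7³
9610 = 2 · 5 · 31²
Common: 2 · 5 = 10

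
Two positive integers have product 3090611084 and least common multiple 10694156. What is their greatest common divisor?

gcd·lcm = product, so gcd = 3090611084/10694156 = 289.

289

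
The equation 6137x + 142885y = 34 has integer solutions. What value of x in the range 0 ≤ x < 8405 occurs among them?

gcd(6137, 142885) = 17 (Euclid: 142885 = 23·6137 + 1734; 6137 = 3·1734 + 935; 1734 = 1·935 + 799; 935 = 1·799 + 136; 799 = 5·136 + 119; 136 = 1·119 + 17; 119 = 7·17 + 0), and 17 | 34.
Extended Euclid: 6137·(1071) + 142885·(-46) = 17. Scale by 2: x₀ = 2142.
General solution x = x₀ + 8405t; reducing mod 8405 gives x = 2142 (and y = -92).

2142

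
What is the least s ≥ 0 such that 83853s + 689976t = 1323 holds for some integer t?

4863

Euclid: 689976 = 8·83853 + 19152; 83853 = 4·19152 + 7245; 19152 = 2·7245 + 4662; 7245 = 1·4662 + 2583; 4662 = 1·2583 + 2079; 2583 = 1·2079 + 504; 2079 = 4·504 + 63; 504 = 8·63 + 0 → gcd = 63; 1323 = 63·21.
Back-substitution yields 83853·(-1333) + 689976·(162) = 63, so one solution is s = -1333·21 = -27993, t = 162·21 = 3402.
Solutions in s differ by 689976/63 = 10952; the one in [0, 10952) is -27993 mod 10952 = 4863.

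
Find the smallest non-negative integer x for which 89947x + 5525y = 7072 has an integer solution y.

gcd(89947, 5525) = 221 (Euclid: 89947 = 16·5525 + 1547; 5525 = 3·1547 + 884; 1547 = 1·884 + 663; 884 = 1·663 + 221; 663 = 3·221 + 0), and 221 | 7072.
Extended Euclid: 89947·(-7) + 5525·(114) = 221. Scale by 32: x₀ = -224.
General solution x = x₀ + 25t; reducing mod 25 gives x = 1 (and y = -15).

1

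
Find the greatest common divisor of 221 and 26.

Euclid: 221 = 8·26 + 13; 26 = 2·13 + 0. Last nonzero remainder: 13.

13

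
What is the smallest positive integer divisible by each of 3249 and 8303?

74727

3249 = 3² · 19²; 8303 = 19² · 23
max exponents: 3² · 19² · 23 = 74727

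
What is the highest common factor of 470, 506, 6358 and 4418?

gcd(470, 506): 506 = 1·470 + 36; 470 = 13·36 + 2; 36 = 18·2 + 0 → 2
gcd(2, 6358): 6358 = 3179·2 + 0 → 2
gcd(2, 4418): 4418 = 2209·2 + 0 → 2

2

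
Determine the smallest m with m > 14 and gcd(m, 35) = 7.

Multiples of 7 above 14: 7·3, 7·4, … . Need the cofactor coprime to 35/7 = 5.
Checking s = 3, 4, … the first with gcd(s, 5) = 1 is s = 3, giving 21.

21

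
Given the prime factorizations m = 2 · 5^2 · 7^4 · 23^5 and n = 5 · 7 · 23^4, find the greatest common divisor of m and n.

min exponent per shared prime: 5 · 7 · 23^4 = 9794435

9794435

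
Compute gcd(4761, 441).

Euclid: 4761 = 10·441 + 351; 441 = 1·351 + 90; 351 = 3·90 + 81; 90 = 1·81 + 9; 81 = 9·9 + 0. Last nonzero remainder: 9.

9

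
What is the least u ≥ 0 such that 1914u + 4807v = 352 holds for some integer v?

Euclid: 4807 = 2·1914 + 979; 1914 = 1·979 + 935; 979 = 1·935 + 44; 935 = 21·44 + 11; 44 = 4·11 + 0 → gcd = 11; 352 = 11·32.
Back-substitution yields 1914·(108) + 4807·(-43) = 11, so one solution is u = 108·32 = 3456, v = -43·32 = -1376.
Solutions in u differ by 4807/11 = 437; the one in [0, 437) is 3456 mod 437 = 397.

397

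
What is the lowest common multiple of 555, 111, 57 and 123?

432345

555 = 3 · 5 · 37; 111 = 3 · 37; 57 = 3 · 19; 123 = 3 · 41
lcm takes max exponent of each prime: 3 · 5 · 19 · 37 · 41 = 432345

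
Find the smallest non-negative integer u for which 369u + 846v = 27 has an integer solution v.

23

Euclid: 846 = 2·369 + 108; 369 = 3·108 + 45; 108 = 2·45 + 18; 45 = 2·18 + 9; 18 = 2·9 + 0 → gcd = 9; 27 = 9·3.
Back-substitution yields 369·(39) + 846·(-17) = 9, so one solution is u = 39·3 = 117, v = -17·3 = -51.
Solutions in u differ by 846/9 = 94; the one in [0, 94) is 117 mod 94 = 23.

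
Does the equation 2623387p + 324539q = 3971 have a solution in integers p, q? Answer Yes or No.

gcd(2623387, 324539): 2623387 = 8·324539 + 27075; 324539 = 11·27075 + 26714; 27075 = 1·26714 + 361; 26714 = 74·361 + 0 → 361
361 divides 3971, so a solution exists.

Yes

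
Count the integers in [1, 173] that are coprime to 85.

131

85 = 5·17. Inclusion–exclusion on these primes:
173 − ⌊173/5⌋ − ⌊173/17⌋ + ⌊173/85⌋ = 131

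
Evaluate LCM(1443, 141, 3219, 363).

237983889

1443 = 3 · 13 · 37; 141 = 3 · 47; 3219 = 3 · 29 · 37; 363 = 3 · 11²
lcm takes max exponent of each prime: 3 · 11² · 13 · 29 · 37 · 47 = 237983889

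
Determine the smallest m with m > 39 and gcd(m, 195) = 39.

195 = 39·5. Any m with gcd(m, 195) = 39 is a multiple of 39, say 39s, with s coprime to 5.
Need s > 39/39, so s ≥ 2. First s ≥ 2 with gcd(s, 5) = 1 is s = 2. Thus m = 39·2 = 78.

78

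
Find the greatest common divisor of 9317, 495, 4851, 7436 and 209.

11

gcd(9317, 495): 9317 = 18·495 + 407; 495 = 1·407 + 88; 407 = 4·88 + 55; 88 = 1·55 + 33; 55 = 1·33 + 22; 33 = 1·22 + 11; 22 = 2·11 + 0 → 11
gcd(11, 4851): 4851 = 441·11 + 0 → 11
gcd(11, 7436): 7436 = 676·11 + 0 → 11
gcd(11, 209): 209 = 19·11 + 0 → 11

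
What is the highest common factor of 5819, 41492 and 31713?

gcd(5819, 41492): 41492 = 7·5819 + 759; 5819 = 7·759 + 506; 759 = 1·506 + 253; 506 = 2·253 + 0 → 253
gcd(253, 31713): 31713 = 125·253 + 88; 253 = 2·88 + 77; 88 = 1·77 + 11; 77 = 7·11 + 0 → 11

11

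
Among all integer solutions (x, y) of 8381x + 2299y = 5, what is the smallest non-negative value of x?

677

Reduce mod 2299: 8381x ≡ 5 (mod 2299). With g = gcd(8381, 2299) = 1 dividing 5, divide through: 8381x ≡ 5 (mod 2299).
Since gcd(8381, 2299) = 1, x ≡ 5·(8381)⁻¹ ≡ 677 (mod 2299). Smallest non-negative: 677.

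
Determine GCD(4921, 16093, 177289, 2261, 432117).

133

4921 = 7 · 19 · 37; 16093 = 7 · 11² · 19; 177289 = 7 · 19 · 31 · 43; 2261 = 7 · 17 · 19; 432117 = 3² · 7 · 19³
gcd takes min exponent of each prime: 7 · 19 = 133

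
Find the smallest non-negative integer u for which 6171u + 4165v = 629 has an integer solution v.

Euclid: 6171 = 1·4165 + 2006; 4165 = 2·2006 + 153; 2006 = 13·153 + 17; 153 = 9·17 + 0 → gcd = 17; 629 = 17·37.
Back-substitution yields 6171·(27) + 4165·(-40) = 17, so one solution is u = 27·37 = 999, v = -40·37 = -1480.
Solutions in u differ by 4165/17 = 245; the one in [0, 245) is 999 mod 245 = 19.

19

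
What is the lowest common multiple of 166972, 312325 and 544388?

166972 = 2² · 13³ · 19; 312325 = 5² · 13 · 31²; 544388 = 2² · 13 · 19² · 29
lcm takes max exponent of each prime: 2² · 5² · 13³ · 19² · 29 · 31² = 2210337767300

2210337767300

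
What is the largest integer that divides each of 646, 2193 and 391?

17

646 = 2 · 17 · 19; 2193 = 3 · 17 · 43; 391 = 17 · 23
gcd takes min exponent of each prime: 17 = 17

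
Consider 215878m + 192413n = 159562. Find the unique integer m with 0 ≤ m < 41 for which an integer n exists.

15

Reduce mod 192413: 215878m ≡ 159562 (mod 192413). With g = gcd(215878, 192413) = 4693 dividing 159562, divide through: 46m ≡ 34 (mod 41).
Since gcd(46, 41) = 1, m ≡ 34·(46)⁻¹ ≡ 15 (mod 41). Smallest non-negative: 15.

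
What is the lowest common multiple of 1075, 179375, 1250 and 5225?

1075 = 5² · 43; 179375 = 5⁴ · 7 · 41; 1250 = 2 · 5⁴; 5225 = 5² · 11 · 19
lcm takes max exponent of each prime: 2 · 5⁴ · 7 · 11 · 19 · 41 · 43 = 3224086250

3224086250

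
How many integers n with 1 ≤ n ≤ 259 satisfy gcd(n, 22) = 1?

118

Prime factors of 22: 2, 11. Count integers ≤ 259 divisible by none of them.
By inclusion–exclusion: 259 − ⌊259/2⌋ − ⌊259/11⌋ + ⌊259/22⌋ = 118.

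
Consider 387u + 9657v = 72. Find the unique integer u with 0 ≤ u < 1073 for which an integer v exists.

100

Reduce mod 9657: 387u ≡ 72 (mod 9657). With g = gcd(387, 9657) = 9 dividing 72, divide through: 43u ≡ 8 (mod 1073).
Since gcd(43, 1073) = 1, u ≡ 8·(43)⁻¹ ≡ 100 (mod 1073). Smallest non-negative: 100.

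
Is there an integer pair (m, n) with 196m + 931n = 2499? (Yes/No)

gcd(196, 931): 931 = 4·196 + 147; 196 = 1·147 + 49; 147 = 3·49 + 0 → 49
49 divides 2499, so a solution exists.

Yes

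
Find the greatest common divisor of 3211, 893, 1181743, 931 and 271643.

19

gcd(3211, 893): 3211 = 3·893 + 532; 893 = 1·532 + 361; 532 = 1·361 + 171; 361 = 2·171 + 19; 171 = 9·19 + 0 → 19
gcd(19, 1181743): 1181743 = 62197·19 + 0 → 19
gcd(19, 931): 931 = 49·19 + 0 → 19
gcd(19, 271643): 271643 = 14297·19 + 0 → 19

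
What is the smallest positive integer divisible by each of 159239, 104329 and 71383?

39332033

lcm(159239, 104329) = 159239·104329/gcd = 16613245631/5491 = 3025541
lcm(3025541, 71383) = 3025541·71383/gcd = 215972193203/5491 = 39332033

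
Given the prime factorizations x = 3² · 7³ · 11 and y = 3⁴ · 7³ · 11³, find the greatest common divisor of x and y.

min exponent per shared prime: 3² · 7³ · 11 = 33957

33957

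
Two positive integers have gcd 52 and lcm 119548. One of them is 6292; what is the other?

988

Using ab = gcd(a,b)·lcm(a,b) = 52·119548 = 6216496, we get b = 6216496/6292 = 988.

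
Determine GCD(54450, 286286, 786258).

242

gcd(54450, 286286): 286286 = 5·54450 + 14036; 54450 = 3·14036 + 12342; 14036 = 1·12342 + 1694; 12342 = 7·1694 + 484; 1694 = 3·484 + 242; 484 = 2·242 + 0 → 242
gcd(242, 786258): 786258 = 3249·242 + 0 → 242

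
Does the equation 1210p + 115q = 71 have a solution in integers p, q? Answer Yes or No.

By Bézout, 1210p + 115q = 71 has integer solutions iff gcd(1210, 115) | 71.
Euclid: 1210 = 10·115 + 60; 115 = 1·60 + 55; 60 = 1·55 + 5; 55 = 11·5 + 0. gcd = 5; 71 mod 5 = 1. No.

No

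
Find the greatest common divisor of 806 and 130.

Euclid: 806 = 6·130 + 26; 130 = 5·26 + 0. Last nonzero remainder: 26.

26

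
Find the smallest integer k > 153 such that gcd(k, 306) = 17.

gcd(k, 306) = 17 forces 17 | k; write k = 17s. Then gcd(17s, 17·18) = 17·gcd(s, 18), so need gcd(s, 18) = 1.
17s > 153 gives s ≥ 10. The least s ≥ 10 coprime to 18 is 11, so k = 17·11 = 187.

187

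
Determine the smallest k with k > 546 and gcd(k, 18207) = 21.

Multiples of 21 above 546: 21·27, 21·28, … . Need the cofactor coprime to 18207/21 = 867.
Checking s = 27, 28, … the first with gcd(s, 867) = 1 is s = 28, giving 588.

588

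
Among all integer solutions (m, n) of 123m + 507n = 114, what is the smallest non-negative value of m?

71

gcd(123, 507) = 3 (Euclid: 507 = 4·123 + 15; 123 = 8·15 + 3; 15 = 5·3 + 0), and 3 | 114.
Extended Euclid: 123·(33) + 507·(-8) = 3. Scale by 38: m₀ = 1254.
General solution m = m₀ + 169t; reducing mod 169 gives m = 71 (and n = -17).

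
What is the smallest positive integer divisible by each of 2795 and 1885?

81055

2795 = 5 · 13 · 43; 1885 = 5 · 13 · 29
max exponents: 5 · 13 · 29 · 43 = 81055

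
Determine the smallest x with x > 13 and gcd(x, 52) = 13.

52 = 13·4. Any x with gcd(x, 52) = 13 is a multiple of 13, say 13s, with s coprime to 4.
Need s > 13/13, so s ≥ 2. First s ≥ 2 with gcd(s, 4) = 1 is s = 3. Thus x = 13·3 = 39.

39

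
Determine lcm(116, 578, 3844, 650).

10470383300

116 = 2² · 29; 578 = 2 · 17²; 3844 = 2² · 31²; 650 = 2 · 5² · 13
lcm takes max exponent of each prime: 2² · 5² · 13 · 17² · 29 · 31² = 10470383300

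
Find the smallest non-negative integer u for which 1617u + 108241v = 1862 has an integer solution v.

Reduce mod 108241: 1617u ≡ 1862 (mod 108241). With g = gcd(1617, 108241) = 49 dividing 1862, divide through: 33u ≡ 38 (mod 2209).
Since gcd(33, 2209) = 1, u ≡ 38·(33)⁻¹ ≡ 1273 (mod 2209). Smallest non-negative: 1273.

1273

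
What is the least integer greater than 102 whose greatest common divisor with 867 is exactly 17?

119

Multiples of 17 above 102: 17·7, 17·8, … . Need the cofactor coprime to 867/17 = 51.
Checking s = 7, 8, … the first with gcd(s, 51) = 1 is s = 7, giving 119.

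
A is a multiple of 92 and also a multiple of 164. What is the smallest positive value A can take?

gcd first: 164 = 1·92 + 72; 92 = 1·72 + 20; 72 = 3·20 + 12; 20 = 1·12 + 8; 12 = 1·8 + 4; 8 = 2·4 + 0 → gcd = 4
lcm = 92·164/gcd = 15088/4 = 3772

3772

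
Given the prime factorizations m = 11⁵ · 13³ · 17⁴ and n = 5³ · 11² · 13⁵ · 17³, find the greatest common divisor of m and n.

min exponent per shared prime: 11² · 13³ · 17³ = 1306057181

1306057181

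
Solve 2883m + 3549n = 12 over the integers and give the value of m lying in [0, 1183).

Euclid: 3549 = 1·2883 + 666; 2883 = 4·666 + 219; 666 = 3·219 + 9; 219 = 24·9 + 3; 9 = 3·3 + 0 → gcd = 3; 12 = 3·4.
Back-substitution yields 2883·(389) + 3549·(-316) = 3, so one solution is m = 389·4 = 1556, n = -316·4 = -1264.
Solutions in m differ by 3549/3 = 1183; the one in [0, 1183) is 1556 mod 1183 = 373.

373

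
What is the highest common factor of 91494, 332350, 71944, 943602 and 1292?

91494 = 2 · 3² · 13 · 17 · 23; 332350 = 2 · 5² · 17² · 23; 71944 = 2³ · 17 · 23²; 943602 = 2 · 3 · 11 · 17 · 29²; 1292 = 2² · 17 · 19
gcd takes min exponent of each prime: 2 · 17 = 34

34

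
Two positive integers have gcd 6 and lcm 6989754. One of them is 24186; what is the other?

Using ab = gcd(a,b)·lcm(a,b) = 6·6989754 = 41938524, we get b = 41938524/24186 = 1734.

1734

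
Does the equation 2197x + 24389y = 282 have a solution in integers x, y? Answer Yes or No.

gcd(2197, 24389): 24389 = 11·2197 + 222; 2197 = 9·222 + 199; 222 = 1·199 + 23; 199 = 8·23 + 15; 23 = 1·15 + 8; 15 = 1·8 + 7; 8 = 1·7 + 1; 7 = 7·1 + 0 → 1
1 divides 282, so a solution exists.

Yes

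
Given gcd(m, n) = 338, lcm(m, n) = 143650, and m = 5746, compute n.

Using mn = gcd(m,n)·lcm(m,n) = 338·143650 = 48553700, we get n = 48553700/5746 = 8450.

8450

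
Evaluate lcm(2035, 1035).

2035 = 5 · 11 · 37; 1035 = 3² · 5 · 23
max exponents: 3² · 5 · 11 · 23 · 37 = 421245

421245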